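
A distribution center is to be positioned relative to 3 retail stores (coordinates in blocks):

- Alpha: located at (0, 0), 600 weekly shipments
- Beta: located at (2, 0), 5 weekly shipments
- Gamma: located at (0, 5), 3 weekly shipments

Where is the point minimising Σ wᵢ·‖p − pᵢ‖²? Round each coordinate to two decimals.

(0.02, 0.02)

The minimiser of Σwᵢ‖p−pᵢ‖² is the weighted centroid p* = (Σwᵢpᵢ)/(Σwᵢ).
Σwᵢ = 608.
Σwᵢxᵢ = 600·0 + 5·2 + 3·0 = 10.
Σwᵢyᵢ = 600·0 + 5·0 + 3·5 = 15.
x* = 10/608 = 0.02, y* = 15/608 = 0.02.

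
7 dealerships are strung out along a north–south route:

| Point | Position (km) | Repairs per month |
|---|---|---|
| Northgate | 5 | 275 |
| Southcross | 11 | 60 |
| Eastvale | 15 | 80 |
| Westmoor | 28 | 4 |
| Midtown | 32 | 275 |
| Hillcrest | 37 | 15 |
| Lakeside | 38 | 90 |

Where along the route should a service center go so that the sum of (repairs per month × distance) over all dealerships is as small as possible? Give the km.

x = 15

For a sum of weighted absolute distances on a line, the optimum is the weighted median (not the mean). Total weight W = 799; half-weight = 399.5.
Sort by position and accumulate weight:
  km 5 (Northgate, w=275) → cum 275
  km 11 (Southcross, w=60) → cum 335
  km 15 (Eastvale, w=80) → cum 415  ≥ 399.5 → median here
  km 28 (Westmoor, w=4) → cum 419
  km 32 (Midtown, w=275) → cum 694
  km 37 (Hillcrest, w=15) → cum 709
  km 38 (Lakeside, w=90) → cum 799
Optimal location: km 15.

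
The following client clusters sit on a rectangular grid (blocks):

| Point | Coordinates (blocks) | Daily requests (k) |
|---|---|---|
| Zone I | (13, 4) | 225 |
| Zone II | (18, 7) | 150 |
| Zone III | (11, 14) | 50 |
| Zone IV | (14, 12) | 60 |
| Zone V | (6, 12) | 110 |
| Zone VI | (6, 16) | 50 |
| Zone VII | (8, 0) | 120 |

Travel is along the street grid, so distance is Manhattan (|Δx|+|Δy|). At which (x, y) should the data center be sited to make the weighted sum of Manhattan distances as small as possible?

Manhattan distance separates: Σwᵢ(|x−xᵢ|+|y−yᵢ|) = Σwᵢ|x−xᵢ| + Σwᵢ|y−yᵢ|, so x and y are optimised independently as 1-D weighted medians.
Total weight W = 765; half = 382.5.
x-coordinate, sorted with cumulative weight:
  x=6 (Zone V, w=110) cum 110
  x=6 (Zone VI, w=50) cum 160
  x=8 (Zone VII, w=120) cum 280
  x=11 (Zone III, w=50) cum 330
  x=13 (Zone I, w=225) cum 555  ← median
  x=14 (Zone IV, w=60) cum 615
  x=18 (Zone II, w=150) cum 765
⇒ x* = 13
y-coordinate, sorted with cumulative weight:
  y=0 (Zone VII, w=120) cum 120
  y=4 (Zone I, w=225) cum 345
  y=7 (Zone II, w=150) cum 495  ← median
  y=12 (Zone IV, w=60) cum 555
  y=12 (Zone V, w=110) cum 665
  y=14 (Zone III, w=50) cum 715
  y=16 (Zone VI, w=50) cum 765
⇒ y* = 7

(13, 7)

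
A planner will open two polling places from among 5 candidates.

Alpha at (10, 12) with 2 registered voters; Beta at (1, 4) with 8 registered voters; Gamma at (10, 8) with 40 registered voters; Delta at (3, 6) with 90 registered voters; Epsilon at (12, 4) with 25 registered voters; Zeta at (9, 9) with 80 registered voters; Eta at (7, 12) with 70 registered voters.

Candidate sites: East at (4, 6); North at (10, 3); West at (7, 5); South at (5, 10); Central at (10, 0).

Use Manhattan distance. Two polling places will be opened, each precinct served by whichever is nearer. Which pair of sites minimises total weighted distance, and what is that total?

Evaluate every pair (each demand assigned to the nearer of the two):
  {East, South}: total = 1354
  {East, West}: total = 1510
  {North, South}: total = 1589
  {West, South}: total = 1590
  {East, North}: total = 1613
  {South, Central}: total = 1744
  {North, West}: total = 1769
  {West, Central}: total = 1886
  {East, Central}: total = 1894
  {North, Central}: total = 2673
Best pair: {East, South} with total 1354.

{East, South}, total 1354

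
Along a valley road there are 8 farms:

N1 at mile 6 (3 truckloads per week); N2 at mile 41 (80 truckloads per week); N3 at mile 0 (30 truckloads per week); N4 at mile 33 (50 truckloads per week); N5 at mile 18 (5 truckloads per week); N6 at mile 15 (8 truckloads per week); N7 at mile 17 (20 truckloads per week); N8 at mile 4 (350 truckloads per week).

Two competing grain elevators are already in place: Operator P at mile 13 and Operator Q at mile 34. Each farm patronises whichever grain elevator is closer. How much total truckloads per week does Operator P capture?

416

The indifferent point is the midpoint (13+34)/2 = 23.5; farms left of it (closer to Operator P at 13) go to Operator P, those right go to Operator Q.
  N3 at 0 (w=30) → Operator P
  N8 at 4 (w=350) → Operator P
  N1 at 6 (w=3) → Operator P
  N6 at 15 (w=8) → Operator P
  N7 at 17 (w=20) → Operator P
  N5 at 18 (w=5) → Operator P
  N4 at 33 (w=50) → Operator Q
  N2 at 41 (w=80) → Operator Q
Operator P captures 416; Operator Q captures 130.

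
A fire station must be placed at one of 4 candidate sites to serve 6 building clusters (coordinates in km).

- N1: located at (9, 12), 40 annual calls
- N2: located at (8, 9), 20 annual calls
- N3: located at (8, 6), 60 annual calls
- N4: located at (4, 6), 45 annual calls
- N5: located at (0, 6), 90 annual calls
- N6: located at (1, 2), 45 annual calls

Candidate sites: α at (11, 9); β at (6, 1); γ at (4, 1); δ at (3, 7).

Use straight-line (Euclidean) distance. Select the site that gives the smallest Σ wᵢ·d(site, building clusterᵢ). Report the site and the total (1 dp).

δ, total 1316.6 km

Total weighted distance at each candidate:
  α (11, 9): total = 2376.9
  β (6, 1): total = 2118.8
  γ (4, 1): total = 1990.0
  δ (3, 7): total = 1316.6
Minimum is at δ with total 1316.6 km.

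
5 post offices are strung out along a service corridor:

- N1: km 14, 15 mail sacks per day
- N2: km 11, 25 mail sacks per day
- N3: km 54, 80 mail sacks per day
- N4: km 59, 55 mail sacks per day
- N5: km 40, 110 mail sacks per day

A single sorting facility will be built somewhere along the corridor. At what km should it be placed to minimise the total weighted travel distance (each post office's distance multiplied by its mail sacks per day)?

For a sum of weighted absolute distances on a line, the optimum is the weighted median (not the mean). Total weight W = 285; half-weight = 142.5.
Sort by position and accumulate weight:
  km 11 (N2, w=25) → cum 25
  km 14 (N1, w=15) → cum 40
  km 40 (N5, w=110) → cum 150  ≥ 142.5 → median here
  km 54 (N3, w=80) → cum 230
  km 59 (N4, w=55) → cum 285
Optimal location: km 40.

x = 40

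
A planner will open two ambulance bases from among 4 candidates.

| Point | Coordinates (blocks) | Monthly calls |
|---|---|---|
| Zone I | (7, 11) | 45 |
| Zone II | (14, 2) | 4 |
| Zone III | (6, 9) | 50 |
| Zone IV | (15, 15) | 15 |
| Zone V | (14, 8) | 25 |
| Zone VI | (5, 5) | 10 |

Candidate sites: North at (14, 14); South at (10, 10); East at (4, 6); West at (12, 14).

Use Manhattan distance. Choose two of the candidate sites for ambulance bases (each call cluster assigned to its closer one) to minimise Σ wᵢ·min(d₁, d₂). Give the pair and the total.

Evaluate every pair (each demand assigned to the nearer of the two):
  {North, South}: total = 758
  {South, West}: total = 788
  {South, East}: total = 798
  {North, East}: total = 858
  {East, West}: total = 946
  {North, West}: total = 1298
Best pair: {North, South} with total 758.

{North, South}, total 758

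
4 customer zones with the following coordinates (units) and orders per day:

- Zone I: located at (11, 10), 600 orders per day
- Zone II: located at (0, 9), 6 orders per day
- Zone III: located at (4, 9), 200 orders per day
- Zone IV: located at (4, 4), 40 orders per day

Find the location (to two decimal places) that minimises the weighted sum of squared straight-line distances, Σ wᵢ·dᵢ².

(8.94, 9.47)

The minimiser of Σwᵢ‖p−pᵢ‖² is the weighted centroid p* = (Σwᵢpᵢ)/(Σwᵢ).
Σwᵢ = 846.
Σwᵢxᵢ = 600·11 + 6·0 + 200·4 + 40·4 = 7560.
Σwᵢyᵢ = 600·10 + 6·9 + 200·9 + 40·4 = 8014.
x* = 7560/846 = 8.94, y* = 8014/846 = 9.47.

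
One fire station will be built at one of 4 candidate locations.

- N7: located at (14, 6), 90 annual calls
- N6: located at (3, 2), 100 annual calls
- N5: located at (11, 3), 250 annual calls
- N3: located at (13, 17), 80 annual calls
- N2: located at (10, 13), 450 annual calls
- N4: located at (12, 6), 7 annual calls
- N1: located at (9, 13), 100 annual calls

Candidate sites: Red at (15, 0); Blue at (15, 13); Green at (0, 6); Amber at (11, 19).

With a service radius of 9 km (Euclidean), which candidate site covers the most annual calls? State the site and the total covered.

Coverage radius r = 9 km; a point is covered iff (Δx)²+(Δy)² ≤ 9² = 81.
  Red (15, 0): covers {N7, N5, N4} → 347
  Blue (15, 13): covers {N7, N3, N2, N4, N1} → 727
  Green (0, 6): covers {N6} → 100
  Amber (11, 19): covers {N3, N2, N1} → 630
Maximum coverage at Blue: 727 annual calls.

Blue, covering 727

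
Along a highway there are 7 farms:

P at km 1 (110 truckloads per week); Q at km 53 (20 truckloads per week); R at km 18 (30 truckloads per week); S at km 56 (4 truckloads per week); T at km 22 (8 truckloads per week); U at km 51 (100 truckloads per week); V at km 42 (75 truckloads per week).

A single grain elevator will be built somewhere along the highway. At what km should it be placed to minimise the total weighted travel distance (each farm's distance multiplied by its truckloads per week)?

x = 42

For a sum of weighted absolute distances on a line, the optimum is the weighted median (not the mean). Total weight W = 347; half-weight = 173.5.
Sort by position and accumulate weight:
  km 1 (P, w=110) → cum 110
  km 18 (R, w=30) → cum 140
  km 22 (T, w=8) → cum 148
  km 42 (V, w=75) → cum 223  ≥ 173.5 → median here
  km 51 (U, w=100) → cum 323
  km 53 (Q, w=20) → cum 343
  km 56 (S, w=4) → cum 347
Optimal location: km 42.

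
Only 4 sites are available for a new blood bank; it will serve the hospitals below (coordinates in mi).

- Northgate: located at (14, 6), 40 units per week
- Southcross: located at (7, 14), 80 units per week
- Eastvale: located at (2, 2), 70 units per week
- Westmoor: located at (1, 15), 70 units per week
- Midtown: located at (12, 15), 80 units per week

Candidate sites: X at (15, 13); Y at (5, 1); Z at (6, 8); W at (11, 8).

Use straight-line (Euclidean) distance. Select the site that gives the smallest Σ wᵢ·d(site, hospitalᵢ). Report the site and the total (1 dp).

Total weighted distance at each candidate:
  X (15, 13): total = 3398.3
  Y (5, 1): total = 3956.8
  Z (6, 8): total = 2661.0
  W (11, 8): total = 2898.4
Minimum is at Z with total 2661.0 mi.

Z, total 2661.0 mi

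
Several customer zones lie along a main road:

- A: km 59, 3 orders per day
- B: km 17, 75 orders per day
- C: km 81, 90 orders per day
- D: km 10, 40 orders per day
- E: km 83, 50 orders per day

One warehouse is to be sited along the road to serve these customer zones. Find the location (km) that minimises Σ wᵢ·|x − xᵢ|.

For a sum of weighted absolute distances on a line, the optimum is the weighted median (not the mean). Total weight W = 258; half-weight = 129.
Sort by position and accumulate weight:
  km 10 (D, w=40) → cum 40
  km 17 (B, w=75) → cum 115
  km 59 (A, w=3) → cum 118
  km 81 (C, w=90) → cum 208  ≥ 129 → median here
  km 83 (E, w=50) → cum 258
Optimal location: km 81.

x = 81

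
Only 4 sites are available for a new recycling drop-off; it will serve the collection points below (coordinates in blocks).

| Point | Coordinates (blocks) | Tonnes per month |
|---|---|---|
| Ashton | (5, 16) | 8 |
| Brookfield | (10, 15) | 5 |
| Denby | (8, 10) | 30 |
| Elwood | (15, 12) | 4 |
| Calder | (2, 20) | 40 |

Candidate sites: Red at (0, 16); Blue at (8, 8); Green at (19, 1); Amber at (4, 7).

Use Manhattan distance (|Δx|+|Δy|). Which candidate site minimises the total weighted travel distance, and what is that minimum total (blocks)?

Red, total 831 blocks

Total weighted distance at each candidate:
  Red (0, 16): total = 831
  Blue (8, 8): total = 957
  Green (19, 1): total = 2447
  Amber (4, 7): total = 1024
Minimum is at Red with total 831 blocks.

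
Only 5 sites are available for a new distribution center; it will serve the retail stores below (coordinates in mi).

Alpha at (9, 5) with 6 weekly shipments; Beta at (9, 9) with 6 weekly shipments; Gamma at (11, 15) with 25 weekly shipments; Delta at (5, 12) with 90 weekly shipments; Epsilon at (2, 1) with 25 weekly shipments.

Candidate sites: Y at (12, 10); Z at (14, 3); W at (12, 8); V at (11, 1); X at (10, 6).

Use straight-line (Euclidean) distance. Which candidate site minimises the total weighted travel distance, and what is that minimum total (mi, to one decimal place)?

Total weighted distance at each candidate:
  Y (12, 10): total = 1173.0
  Z (14, 3): total = 1838.1
  W (12, 8): total = 1252.0
  V (11, 1): total = 1779.0
  X (10, 6): total = 1192.6
Minimum is at Y with total 1173.0 mi.

Y, total 1173.0 mi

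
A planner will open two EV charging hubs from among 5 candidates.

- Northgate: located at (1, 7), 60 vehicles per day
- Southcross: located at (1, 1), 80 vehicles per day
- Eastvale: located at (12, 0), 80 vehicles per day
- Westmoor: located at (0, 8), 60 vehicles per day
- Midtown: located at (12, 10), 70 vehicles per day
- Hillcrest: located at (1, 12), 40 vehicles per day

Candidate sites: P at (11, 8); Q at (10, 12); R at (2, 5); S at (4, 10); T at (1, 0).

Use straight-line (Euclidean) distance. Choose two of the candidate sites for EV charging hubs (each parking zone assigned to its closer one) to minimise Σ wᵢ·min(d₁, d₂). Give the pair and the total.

Evaluate every pair (each demand assigned to the nearer of the two):
  {P, R}: total = 1764.7
  {Q, R}: total = 2055.6
  {S, T}: total = 2187.1
  {P, T}: total = 2216.1
  {P, S}: total = 2227.6
  {R, S}: total = 2279.0
  {R, T}: total = 2376.0
  {Q, T}: total = 2421.7
  {Q, S}: total = 2597.3
  {P, Q}: total = 3387.2
Best pair: {P, R} with total 1764.7.

{P, R}, total 1764.7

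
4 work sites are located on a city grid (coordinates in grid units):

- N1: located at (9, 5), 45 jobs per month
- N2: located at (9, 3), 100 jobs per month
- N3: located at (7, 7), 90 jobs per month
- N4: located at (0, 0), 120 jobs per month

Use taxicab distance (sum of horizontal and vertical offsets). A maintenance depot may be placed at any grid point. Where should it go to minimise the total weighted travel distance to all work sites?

Manhattan distance separates: Σwᵢ(|x−xᵢ|+|y−yᵢ|) = Σwᵢ|x−xᵢ| + Σwᵢ|y−yᵢ|, so x and y are optimised independently as 1-D weighted medians.
Total weight W = 355; half = 177.5.
x-coordinate, sorted with cumulative weight:
  x=0 (N4, w=120) cum 120
  x=7 (N3, w=90) cum 210  ← median
  x=9 (N1, w=45) cum 255
  x=9 (N2, w=100) cum 355
⇒ x* = 7
y-coordinate, sorted with cumulative weight:
  y=0 (N4, w=120) cum 120
  y=3 (N2, w=100) cum 220  ← median
  y=5 (N1, w=45) cum 265
  y=7 (N3, w=90) cum 355
⇒ y* = 3

(7, 3)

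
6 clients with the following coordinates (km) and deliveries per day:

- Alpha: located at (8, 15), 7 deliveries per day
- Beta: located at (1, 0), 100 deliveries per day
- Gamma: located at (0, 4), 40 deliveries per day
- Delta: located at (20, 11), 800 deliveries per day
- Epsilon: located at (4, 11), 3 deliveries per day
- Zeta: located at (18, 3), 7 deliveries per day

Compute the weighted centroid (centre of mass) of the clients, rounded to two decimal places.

(17.03, 9.53)

The minimiser of Σwᵢ‖p−pᵢ‖² is the weighted centroid p* = (Σwᵢpᵢ)/(Σwᵢ).
Σwᵢ = 957.
Σwᵢxᵢ = 7·8 + 100·1 + 40·0 + 800·20 + 3·4 + 7·18 = 16294.
Σwᵢyᵢ = 7·15 + 100·0 + 40·4 + 800·11 + 3·11 + 7·3 = 9119.
x* = 16294/957 = 17.03, y* = 9119/957 = 9.53.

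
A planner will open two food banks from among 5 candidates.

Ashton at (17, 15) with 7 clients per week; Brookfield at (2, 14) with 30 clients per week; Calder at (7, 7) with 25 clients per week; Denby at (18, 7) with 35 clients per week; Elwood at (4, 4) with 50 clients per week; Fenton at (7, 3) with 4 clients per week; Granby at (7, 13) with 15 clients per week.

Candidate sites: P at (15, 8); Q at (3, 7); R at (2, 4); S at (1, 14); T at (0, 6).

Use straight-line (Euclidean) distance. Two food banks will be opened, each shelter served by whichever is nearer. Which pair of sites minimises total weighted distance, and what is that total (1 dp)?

{P, Q}, total 762.7

Evaluate every pair (each demand assigned to the nearer of the two):
  {P, Q}: total = 762.7
  {P, R}: total = 869.3
  {P, T}: total = 981.4
  {Q, S}: total = 1039.2
  {P, S}: total = 1044.2
  {R, S}: total = 1069.4
  {Q, R}: total = 1178.6
  {Q, T}: total = 1238.9
  {S, T}: total = 1295.3
  {R, T}: total = 1362.0
Best pair: {P, Q} with total 762.7.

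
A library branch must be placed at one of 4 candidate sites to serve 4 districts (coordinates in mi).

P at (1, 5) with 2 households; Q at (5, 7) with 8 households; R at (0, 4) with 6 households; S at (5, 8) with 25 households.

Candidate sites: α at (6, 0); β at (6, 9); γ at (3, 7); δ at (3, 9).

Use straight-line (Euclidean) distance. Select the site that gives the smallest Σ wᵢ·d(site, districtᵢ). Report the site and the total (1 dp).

Total weighted distance at each candidate:
  α (6, 0): total = 315.5
  β (6, 9): total = 112.9
  γ (3, 7): total = 103.0
  δ (3, 9): total = 122.5
Minimum is at γ with total 103.0 mi.

γ, total 103.0 mi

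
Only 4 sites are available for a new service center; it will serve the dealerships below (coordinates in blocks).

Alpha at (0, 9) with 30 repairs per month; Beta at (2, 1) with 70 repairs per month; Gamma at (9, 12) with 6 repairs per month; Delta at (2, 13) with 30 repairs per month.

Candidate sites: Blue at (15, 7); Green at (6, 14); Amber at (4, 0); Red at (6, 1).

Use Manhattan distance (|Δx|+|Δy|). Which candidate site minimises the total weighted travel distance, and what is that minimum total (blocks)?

Amber, total 1152 blocks

Total weighted distance at each candidate:
  Blue (15, 7): total = 2476
  Green (6, 14): total = 1700
  Amber (4, 0): total = 1152
  Red (6, 1): total = 1264
Minimum is at Amber with total 1152 blocks.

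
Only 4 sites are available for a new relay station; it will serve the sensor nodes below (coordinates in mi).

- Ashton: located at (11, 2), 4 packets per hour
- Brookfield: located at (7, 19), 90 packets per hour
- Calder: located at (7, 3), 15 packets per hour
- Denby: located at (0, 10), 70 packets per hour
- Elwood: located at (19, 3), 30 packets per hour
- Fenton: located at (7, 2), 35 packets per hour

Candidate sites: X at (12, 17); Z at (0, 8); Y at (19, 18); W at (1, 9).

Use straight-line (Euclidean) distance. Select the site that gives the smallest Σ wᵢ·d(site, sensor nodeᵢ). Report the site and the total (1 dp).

Total weighted distance at each candidate:
  X (12, 17): total = 2763.2
  Z (0, 8): total = 2404.7
  Y (19, 18): total = 4036.5
  W (1, 9): total = 2216.6
Minimum is at W with total 2216.6 mi.

W, total 2216.6 mi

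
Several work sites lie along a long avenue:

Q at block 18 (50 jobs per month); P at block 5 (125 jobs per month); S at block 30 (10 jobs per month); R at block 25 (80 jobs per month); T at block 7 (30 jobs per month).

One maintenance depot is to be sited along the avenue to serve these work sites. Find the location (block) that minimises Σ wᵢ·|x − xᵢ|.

x = 7

For a sum of weighted absolute distances on a line, the optimum is the weighted median (not the mean). Total weight W = 295; half-weight = 147.5.
Sort by position and accumulate weight:
  block 5 (P, w=125) → cum 125
  block 7 (T, w=30) → cum 155  ≥ 147.5 → median here
  block 18 (Q, w=50) → cum 205
  block 25 (R, w=80) → cum 285
  block 30 (S, w=10) → cum 295
Optimal location: block 7.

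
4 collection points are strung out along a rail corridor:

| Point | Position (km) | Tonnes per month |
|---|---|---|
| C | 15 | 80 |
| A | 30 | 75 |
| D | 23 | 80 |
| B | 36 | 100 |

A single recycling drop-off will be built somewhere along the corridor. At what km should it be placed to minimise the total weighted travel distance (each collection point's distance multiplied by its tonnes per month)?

x = 30

For a sum of weighted absolute distances on a line, the optimum is the weighted median (not the mean). Total weight W = 335; half-weight = 167.5.
Sort by position and accumulate weight:
  km 15 (C, w=80) → cum 80
  km 23 (D, w=80) → cum 160
  km 30 (A, w=75) → cum 235  ≥ 167.5 → median here
  km 36 (B, w=100) → cum 335
Optimal location: km 30.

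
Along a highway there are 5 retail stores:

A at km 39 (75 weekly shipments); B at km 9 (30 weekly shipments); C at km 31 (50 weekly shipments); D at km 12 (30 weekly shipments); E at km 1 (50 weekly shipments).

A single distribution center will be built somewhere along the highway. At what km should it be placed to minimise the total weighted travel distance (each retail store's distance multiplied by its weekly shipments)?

For a sum of weighted absolute distances on a line, the optimum is the weighted median (not the mean). Total weight W = 235; half-weight = 117.5.
Sort by position and accumulate weight:
  km 1 (E, w=50) → cum 50
  km 9 (B, w=30) → cum 80
  km 12 (D, w=30) → cum 110
  km 31 (C, w=50) → cum 160  ≥ 117.5 → median here
  km 39 (A, w=75) → cum 235
Optimal location: km 31.

x = 31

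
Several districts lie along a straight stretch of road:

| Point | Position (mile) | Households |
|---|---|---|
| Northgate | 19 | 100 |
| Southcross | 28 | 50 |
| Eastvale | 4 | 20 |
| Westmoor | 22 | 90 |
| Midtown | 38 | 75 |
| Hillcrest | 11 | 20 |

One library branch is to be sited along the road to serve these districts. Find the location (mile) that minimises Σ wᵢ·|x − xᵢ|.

x = 22

For a sum of weighted absolute distances on a line, the optimum is the weighted median (not the mean). Total weight W = 355; half-weight = 177.5.
Sort by position and accumulate weight:
  mile 4 (Eastvale, w=20) → cum 20
  mile 11 (Hillcrest, w=20) → cum 40
  mile 19 (Northgate, w=100) → cum 140
  mile 22 (Westmoor, w=90) → cum 230  ≥ 177.5 → median here
  mile 28 (Southcross, w=50) → cum 280
  mile 38 (Midtown, w=75) → cum 355
Optimal location: mile 22.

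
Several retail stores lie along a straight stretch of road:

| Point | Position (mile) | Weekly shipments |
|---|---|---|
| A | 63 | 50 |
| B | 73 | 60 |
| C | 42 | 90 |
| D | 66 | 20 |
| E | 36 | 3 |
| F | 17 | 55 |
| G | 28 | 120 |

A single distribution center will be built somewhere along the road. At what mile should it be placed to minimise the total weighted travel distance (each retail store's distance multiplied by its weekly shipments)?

For a sum of weighted absolute distances on a line, the optimum is the weighted median (not the mean). Total weight W = 398; half-weight = 199.
Sort by position and accumulate weight:
  mile 17 (F, w=55) → cum 55
  mile 28 (G, w=120) → cum 175
  mile 36 (E, w=3) → cum 178
  mile 42 (C, w=90) → cum 268  ≥ 199 → median here
  mile 63 (A, w=50) → cum 318
  mile 66 (D, w=20) → cum 338
  mile 73 (B, w=60) → cum 398
Optimal location: mile 42.

x = 42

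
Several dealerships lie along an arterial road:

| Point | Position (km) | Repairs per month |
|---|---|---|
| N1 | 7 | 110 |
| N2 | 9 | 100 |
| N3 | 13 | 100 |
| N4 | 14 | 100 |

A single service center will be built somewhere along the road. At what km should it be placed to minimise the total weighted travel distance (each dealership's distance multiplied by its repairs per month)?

For a sum of weighted absolute distances on a line, the optimum is the weighted median (not the mean). Total weight W = 410; half-weight = 205.
Sort by position and accumulate weight:
  km 7 (N1, w=110) → cum 110
  km 9 (N2, w=100) → cum 210  ≥ 205 → median here
  km 13 (N3, w=100) → cum 310
  km 14 (N4, w=100) → cum 410
Optimal location: km 9.

x = 9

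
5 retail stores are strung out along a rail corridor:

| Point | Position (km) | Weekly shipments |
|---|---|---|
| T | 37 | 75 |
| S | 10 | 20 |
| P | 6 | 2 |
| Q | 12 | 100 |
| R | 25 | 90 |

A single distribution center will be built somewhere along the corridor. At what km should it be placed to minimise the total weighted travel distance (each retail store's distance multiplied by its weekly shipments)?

x = 25

For a sum of weighted absolute distances on a line, the optimum is the weighted median (not the mean). Total weight W = 287; half-weight = 143.5.
Sort by position and accumulate weight:
  km 6 (P, w=2) → cum 2
  km 10 (S, w=20) → cum 22
  km 12 (Q, w=100) → cum 122
  km 25 (R, w=90) → cum 212  ≥ 143.5 → median here
  km 37 (T, w=75) → cum 287
Optimal location: km 25.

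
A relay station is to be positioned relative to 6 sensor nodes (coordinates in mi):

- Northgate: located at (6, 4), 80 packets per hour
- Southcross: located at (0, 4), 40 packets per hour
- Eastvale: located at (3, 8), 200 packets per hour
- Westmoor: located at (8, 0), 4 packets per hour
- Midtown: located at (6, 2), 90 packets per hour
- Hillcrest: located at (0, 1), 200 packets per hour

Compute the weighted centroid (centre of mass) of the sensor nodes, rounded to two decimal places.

The minimiser of Σwᵢ‖p−pᵢ‖² is the weighted centroid p* = (Σwᵢpᵢ)/(Σwᵢ).
Σwᵢ = 614.
Σwᵢxᵢ = 80·6 + 40·0 + 200·3 + 4·8 + 90·6 + 200·0 = 1652.
Σwᵢyᵢ = 80·4 + 40·4 + 200·8 + 4·0 + 90·2 + 200·1 = 2460.
x* = 1652/614 = 2.69, y* = 2460/614 = 4.01.

(2.69, 4.01)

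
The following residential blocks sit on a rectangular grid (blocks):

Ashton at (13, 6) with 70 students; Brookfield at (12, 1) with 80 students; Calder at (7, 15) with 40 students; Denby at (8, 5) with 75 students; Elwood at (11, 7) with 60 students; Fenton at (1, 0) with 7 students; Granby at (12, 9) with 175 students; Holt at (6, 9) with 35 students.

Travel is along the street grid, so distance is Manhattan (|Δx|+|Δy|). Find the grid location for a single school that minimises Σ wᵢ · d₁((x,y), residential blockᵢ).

(12, 7)

Manhattan distance separates: Σwᵢ(|x−xᵢ|+|y−yᵢ|) = Σwᵢ|x−xᵢ| + Σwᵢ|y−yᵢ|, so x and y are optimised independently as 1-D weighted medians.
Total weight W = 542; half = 271.
x-coordinate, sorted with cumulative weight:
  x=1 (Fenton, w=7) cum 7
  x=6 (Holt, w=35) cum 42
  x=7 (Calder, w=40) cum 82
  x=8 (Denby, w=75) cum 157
  x=11 (Elwood, w=60) cum 217
  x=12 (Brookfield, w=80) cum 297  ← median
  x=12 (Granby, w=175) cum 472
  x=13 (Ashton, w=70) cum 542
⇒ x* = 12
y-coordinate, sorted with cumulative weight:
  y=0 (Fenton, w=7) cum 7
  y=1 (Brookfield, w=80) cum 87
  y=5 (Denby, w=75) cum 162
  y=6 (Ashton, w=70) cum 232
  y=7 (Elwood, w=60) cum 292  ← median
  y=9 (Granby, w=175) cum 467
  y=9 (Holt, w=35) cum 502
  y=15 (Calder, w=40) cum 542
⇒ y* = 7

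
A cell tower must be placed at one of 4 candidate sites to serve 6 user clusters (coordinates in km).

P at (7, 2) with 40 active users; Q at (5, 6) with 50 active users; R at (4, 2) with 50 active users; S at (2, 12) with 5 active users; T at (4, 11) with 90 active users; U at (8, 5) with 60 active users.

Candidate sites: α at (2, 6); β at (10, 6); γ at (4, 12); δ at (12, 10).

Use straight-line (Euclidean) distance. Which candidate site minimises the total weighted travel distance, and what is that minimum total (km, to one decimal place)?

α, total 1509.4 km

Total weighted distance at each candidate:
  α (2, 6): total = 1509.4
  β (10, 6): total = 1697.6
  γ (4, 12): total = 1805.5
  δ (12, 10): total = 2506.9
Minimum is at α with total 1509.4 km.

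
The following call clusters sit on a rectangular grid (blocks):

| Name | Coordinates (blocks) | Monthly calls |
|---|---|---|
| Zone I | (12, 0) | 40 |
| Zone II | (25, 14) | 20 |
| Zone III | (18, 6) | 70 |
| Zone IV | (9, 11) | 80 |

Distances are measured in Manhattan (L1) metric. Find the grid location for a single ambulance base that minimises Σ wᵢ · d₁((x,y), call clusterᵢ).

Manhattan distance separates: Σwᵢ(|x−xᵢ|+|y−yᵢ|) = Σwᵢ|x−xᵢ| + Σwᵢ|y−yᵢ|, so x and y are optimised independently as 1-D weighted medians.
Total weight W = 210; half = 105.
x-coordinate, sorted with cumulative weight:
  x=9 (Zone IV, w=80) cum 80
  x=12 (Zone I, w=40) cum 120  ← median
  x=18 (Zone III, w=70) cum 190
  x=25 (Zone II, w=20) cum 210
⇒ x* = 12
y-coordinate, sorted with cumulative weight:
  y=0 (Zone I, w=40) cum 40
  y=6 (Zone III, w=70) cum 110  ← median
  y=11 (Zone IV, w=80) cum 190
  y=14 (Zone II, w=20) cum 210
⇒ y* = 6

(12, 6)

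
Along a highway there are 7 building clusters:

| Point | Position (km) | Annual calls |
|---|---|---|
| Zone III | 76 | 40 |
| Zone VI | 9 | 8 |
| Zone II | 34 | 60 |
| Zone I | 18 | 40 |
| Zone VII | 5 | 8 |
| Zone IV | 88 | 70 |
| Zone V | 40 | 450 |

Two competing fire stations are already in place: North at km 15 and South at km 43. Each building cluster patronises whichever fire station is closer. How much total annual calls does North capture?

56

The indifferent point is the midpoint (15+43)/2 = 29; building clusters left of it (closer to North at 15) go to North, those right go to South.
  Zone VII at 5 (w=8) → North
  Zone VI at 9 (w=8) → North
  Zone I at 18 (w=40) → North
  Zone II at 34 (w=60) → South
  Zone V at 40 (w=450) → South
  Zone III at 76 (w=40) → South
  Zone IV at 88 (w=70) → South
North captures 56; South captures 620.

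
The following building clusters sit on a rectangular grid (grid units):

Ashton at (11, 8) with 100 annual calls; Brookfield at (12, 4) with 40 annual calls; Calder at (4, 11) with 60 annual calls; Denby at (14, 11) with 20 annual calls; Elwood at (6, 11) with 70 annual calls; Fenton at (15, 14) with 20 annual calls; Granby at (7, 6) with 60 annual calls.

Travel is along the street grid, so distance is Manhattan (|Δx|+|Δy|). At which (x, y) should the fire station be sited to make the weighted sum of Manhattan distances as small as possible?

(7, 8)

Manhattan distance separates: Σwᵢ(|x−xᵢ|+|y−yᵢ|) = Σwᵢ|x−xᵢ| + Σwᵢ|y−yᵢ|, so x and y are optimised independently as 1-D weighted medians.
Total weight W = 370; half = 185.
x-coordinate, sorted with cumulative weight:
  x=4 (Calder, w=60) cum 60
  x=6 (Elwood, w=70) cum 130
  x=7 (Granby, w=60) cum 190  ← median
  x=11 (Ashton, w=100) cum 290
  x=12 (Brookfield, w=40) cum 330
  x=14 (Denby, w=20) cum 350
  x=15 (Fenton, w=20) cum 370
⇒ x* = 7
y-coordinate, sorted with cumulative weight:
  y=4 (Brookfield, w=40) cum 40
  y=6 (Granby, w=60) cum 100
  y=8 (Ashton, w=100) cum 200  ← median
  y=11 (Calder, w=60) cum 260
  y=11 (Denby, w=20) cum 280
  y=11 (Elwood, w=70) cum 350
  y=14 (Fenton, w=20) cum 370
⇒ y* = 8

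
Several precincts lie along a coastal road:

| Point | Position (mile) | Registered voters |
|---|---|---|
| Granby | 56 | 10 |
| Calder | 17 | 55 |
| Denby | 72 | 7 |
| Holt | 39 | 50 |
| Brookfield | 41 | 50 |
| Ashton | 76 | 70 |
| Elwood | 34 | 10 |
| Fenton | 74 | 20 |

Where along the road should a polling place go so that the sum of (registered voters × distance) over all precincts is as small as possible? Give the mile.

x = 41

For a sum of weighted absolute distances on a line, the optimum is the weighted median (not the mean). Total weight W = 272; half-weight = 136.
Sort by position and accumulate weight:
  mile 17 (Calder, w=55) → cum 55
  mile 34 (Elwood, w=10) → cum 65
  mile 39 (Holt, w=50) → cum 115
  mile 41 (Brookfield, w=50) → cum 165  ≥ 136 → median here
  mile 56 (Granby, w=10) → cum 175
  mile 72 (Denby, w=7) → cum 182
  mile 74 (Fenton, w=20) → cum 202
  mile 76 (Ashton, w=70) → cum 272
Optimal location: mile 41.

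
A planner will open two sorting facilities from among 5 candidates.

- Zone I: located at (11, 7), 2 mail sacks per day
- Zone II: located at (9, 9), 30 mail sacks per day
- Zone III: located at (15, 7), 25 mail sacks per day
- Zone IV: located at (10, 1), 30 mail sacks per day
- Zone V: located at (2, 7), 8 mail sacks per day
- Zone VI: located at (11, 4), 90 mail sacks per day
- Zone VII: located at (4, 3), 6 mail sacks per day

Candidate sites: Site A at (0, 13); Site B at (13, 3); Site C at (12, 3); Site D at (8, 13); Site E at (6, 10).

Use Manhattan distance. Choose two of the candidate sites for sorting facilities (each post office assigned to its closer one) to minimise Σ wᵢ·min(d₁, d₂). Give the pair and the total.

Evaluate every pair (each demand assigned to the nearer of the two):
  {Site C, Site E}: total = 709
  {Site C, Site D}: total = 779
  {Site B, Site E}: total = 812
  {Site A, Site C}: total = 867
  {Site B, Site D}: total = 882
  {Site B, Site C}: total = 890
  {Site A, Site B}: total = 1000
  {Site A, Site E}: total = 1926
  {Site D, Site E}: total = 1926
  {Site A, Site D}: total = 2141
Best pair: {Site C, Site E} with total 709.

{Site C, Site E}, total 709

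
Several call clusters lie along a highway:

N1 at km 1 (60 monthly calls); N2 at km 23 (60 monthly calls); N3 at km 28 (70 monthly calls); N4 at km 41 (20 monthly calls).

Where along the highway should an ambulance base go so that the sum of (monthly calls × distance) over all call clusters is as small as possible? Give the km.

x = 23

For a sum of weighted absolute distances on a line, the optimum is the weighted median (not the mean). Total weight W = 210; half-weight = 105.
Sort by position and accumulate weight:
  km 1 (N1, w=60) → cum 60
  km 23 (N2, w=60) → cum 120  ≥ 105 → median here
  km 28 (N3, w=70) → cum 190
  km 41 (N4, w=20) → cum 210
Optimal location: km 23.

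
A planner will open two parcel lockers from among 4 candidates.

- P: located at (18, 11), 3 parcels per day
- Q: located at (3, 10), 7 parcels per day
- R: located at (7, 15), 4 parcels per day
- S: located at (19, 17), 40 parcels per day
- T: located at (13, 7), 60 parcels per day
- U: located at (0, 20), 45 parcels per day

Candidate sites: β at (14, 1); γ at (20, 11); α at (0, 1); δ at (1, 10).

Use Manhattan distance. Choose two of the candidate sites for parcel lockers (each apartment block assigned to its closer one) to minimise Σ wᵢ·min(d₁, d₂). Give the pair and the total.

Evaluate every pair (each demand assigned to the nearer of the two):
  {γ, δ}: total = 1499
  {β, δ}: total = 1855
  {γ, α}: total = 1953
  {β, γ}: total = 2205
  {β, α}: total = 2325
  {α, δ}: total = 2507
Best pair: {γ, δ} with total 1499.

{γ, δ}, total 1499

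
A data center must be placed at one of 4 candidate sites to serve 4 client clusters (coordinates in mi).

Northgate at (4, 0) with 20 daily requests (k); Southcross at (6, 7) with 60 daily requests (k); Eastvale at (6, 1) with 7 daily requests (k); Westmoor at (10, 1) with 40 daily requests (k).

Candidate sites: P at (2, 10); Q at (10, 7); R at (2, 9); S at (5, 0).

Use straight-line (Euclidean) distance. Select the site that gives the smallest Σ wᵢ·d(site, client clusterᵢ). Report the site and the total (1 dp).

S, total 658.1 mi

Total weighted distance at each candidate:
  P (2, 10): total = 1054.6
  Q (10, 7): total = 714.9
  R (2, 9): total = 967.9
  S (5, 0): total = 658.1
Minimum is at S with total 658.1 mi.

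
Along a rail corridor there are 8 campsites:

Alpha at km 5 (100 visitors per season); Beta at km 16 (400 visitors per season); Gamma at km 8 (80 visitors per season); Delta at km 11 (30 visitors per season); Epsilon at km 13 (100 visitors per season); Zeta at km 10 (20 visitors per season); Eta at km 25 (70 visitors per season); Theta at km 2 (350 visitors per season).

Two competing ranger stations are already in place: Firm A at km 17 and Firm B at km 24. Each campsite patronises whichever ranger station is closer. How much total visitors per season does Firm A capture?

The indifferent point is the midpoint (17+24)/2 = 20.5; campsites left of it (closer to Firm A at 17) go to Firm A, those right go to Firm B.
  Theta at 2 (w=350) → Firm A
  Alpha at 5 (w=100) → Firm A
  Gamma at 8 (w=80) → Firm A
  Zeta at 10 (w=20) → Firm A
  Delta at 11 (w=30) → Firm A
  Epsilon at 13 (w=100) → Firm A
  Beta at 16 (w=400) → Firm A
  Eta at 25 (w=70) → Firm B
Firm A captures 1080; Firm B captures 70.

1080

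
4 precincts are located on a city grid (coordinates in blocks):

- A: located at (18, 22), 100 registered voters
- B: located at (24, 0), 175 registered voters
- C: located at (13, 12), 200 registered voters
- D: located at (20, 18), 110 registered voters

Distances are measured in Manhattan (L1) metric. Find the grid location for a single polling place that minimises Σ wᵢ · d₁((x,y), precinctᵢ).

Manhattan distance separates: Σwᵢ(|x−xᵢ|+|y−yᵢ|) = Σwᵢ|x−xᵢ| + Σwᵢ|y−yᵢ|, so x and y are optimised independently as 1-D weighted medians.
Total weight W = 585; half = 292.5.
x-coordinate, sorted with cumulative weight:
  x=13 (C, w=200) cum 200
  x=18 (A, w=100) cum 300  ← median
  x=20 (D, w=110) cum 410
  x=24 (B, w=175) cum 585
⇒ x* = 18
y-coordinate, sorted with cumulative weight:
  y=0 (B, w=175) cum 175
  y=12 (C, w=200) cum 375  ← median
  y=18 (D, w=110) cum 485
  y=22 (A, w=100) cum 585
⇒ y* = 12

(18, 12)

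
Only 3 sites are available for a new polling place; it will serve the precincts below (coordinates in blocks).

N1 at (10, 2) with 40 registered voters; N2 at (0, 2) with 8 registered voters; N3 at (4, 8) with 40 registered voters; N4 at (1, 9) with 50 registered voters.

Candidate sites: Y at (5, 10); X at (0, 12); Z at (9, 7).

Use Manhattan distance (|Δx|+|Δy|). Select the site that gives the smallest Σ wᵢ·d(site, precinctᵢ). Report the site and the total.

Total weighted distance at each candidate:
  Y (5, 10): total = 994
  X (0, 12): total = 1400
  Z (9, 7): total = 1092
Minimum is at Y with total 994 blocks.

Y, total 994 blocks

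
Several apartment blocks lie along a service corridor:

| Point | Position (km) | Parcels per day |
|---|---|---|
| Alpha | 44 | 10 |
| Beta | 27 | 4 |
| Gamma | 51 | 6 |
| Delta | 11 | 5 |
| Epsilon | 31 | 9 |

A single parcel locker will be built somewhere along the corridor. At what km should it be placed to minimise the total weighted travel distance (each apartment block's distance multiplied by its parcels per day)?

For a sum of weighted absolute distances on a line, the optimum is the weighted median (not the mean). Total weight W = 34; half-weight = 17.
Sort by position and accumulate weight:
  km 11 (Delta, w=5) → cum 5
  km 27 (Beta, w=4) → cum 9
  km 31 (Epsilon, w=9) → cum 18  ≥ 17 → median here
  km 44 (Alpha, w=10) → cum 28
  km 51 (Gamma, w=6) → cum 34
Optimal location: km 31.

x = 31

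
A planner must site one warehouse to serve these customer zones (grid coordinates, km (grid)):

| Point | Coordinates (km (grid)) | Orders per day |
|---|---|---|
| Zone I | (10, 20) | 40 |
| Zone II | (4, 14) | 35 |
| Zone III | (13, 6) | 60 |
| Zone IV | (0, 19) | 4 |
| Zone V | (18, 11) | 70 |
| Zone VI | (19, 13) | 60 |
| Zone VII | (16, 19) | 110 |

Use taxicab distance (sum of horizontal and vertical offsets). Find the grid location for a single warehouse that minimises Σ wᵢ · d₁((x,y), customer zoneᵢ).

Manhattan distance separates: Σwᵢ(|x−xᵢ|+|y−yᵢ|) = Σwᵢ|x−xᵢ| + Σwᵢ|y−yᵢ|, so x and y are optimised independently as 1-D weighted medians.
Total weight W = 379; half = 189.5.
x-coordinate, sorted with cumulative weight:
  x=0 (Zone IV, w=4) cum 4
  x=4 (Zone II, w=35) cum 39
  x=10 (Zone I, w=40) cum 79
  x=13 (Zone III, w=60) cum 139
  x=16 (Zone VII, w=110) cum 249  ← median
  x=18 (Zone V, w=70) cum 319
  x=19 (Zone VI, w=60) cum 379
⇒ x* = 16
y-coordinate, sorted with cumulative weight:
  y=6 (Zone III, w=60) cum 60
  y=11 (Zone V, w=70) cum 130
  y=13 (Zone VI, w=60) cum 190  ← median
  y=14 (Zone II, w=35) cum 225
  y=19 (Zone IV, w=4) cum 229
  y=19 (Zone VII, w=110) cum 339
  y=20 (Zone I, w=40) cum 379
⇒ y* = 13

(16, 13)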